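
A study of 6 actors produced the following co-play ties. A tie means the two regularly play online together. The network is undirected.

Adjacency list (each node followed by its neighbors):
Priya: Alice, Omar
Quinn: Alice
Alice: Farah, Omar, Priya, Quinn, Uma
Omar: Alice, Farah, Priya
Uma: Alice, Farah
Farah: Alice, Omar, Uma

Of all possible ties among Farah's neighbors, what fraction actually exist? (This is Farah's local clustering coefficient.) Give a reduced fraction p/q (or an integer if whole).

2/3

Farah's neighbors: Alice, Omar, and Uma (k = 3).
Possible neighbor pairs: C(3,2) = 3. Edges among them: Alice–Omar, Alice–Uma → e = 2.
Clustering(Farah) = 2/3.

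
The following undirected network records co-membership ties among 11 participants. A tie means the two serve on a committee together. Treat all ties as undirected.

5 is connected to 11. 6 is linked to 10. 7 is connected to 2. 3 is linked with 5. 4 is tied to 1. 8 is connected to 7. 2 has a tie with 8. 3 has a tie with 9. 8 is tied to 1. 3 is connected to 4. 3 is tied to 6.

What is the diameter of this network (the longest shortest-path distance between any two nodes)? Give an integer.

Eccentricity of each node (its greatest distance to any other): 1:4, 2:6, 3:4, 4:3, 5:5, 6:5, 7:6, 8:5, 9:5, 10:6, 11:6.
The maximum eccentricity is 6, realized for instance by the pair 7–10 via 7 – 8 – 1 – 4 – 3 – 6 – 10. So the diameter is 6.

6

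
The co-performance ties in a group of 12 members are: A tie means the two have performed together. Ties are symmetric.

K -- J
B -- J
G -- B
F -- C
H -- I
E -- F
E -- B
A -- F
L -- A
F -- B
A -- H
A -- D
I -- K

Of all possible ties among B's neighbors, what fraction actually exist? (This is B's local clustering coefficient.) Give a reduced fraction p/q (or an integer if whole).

B's neighbors: E, F, G, and J (k = 4).
Possible neighbor pairs: C(4,2) = 6. Edges among them: E–F → e = 1.
Clustering(B) = 1/6.

1/6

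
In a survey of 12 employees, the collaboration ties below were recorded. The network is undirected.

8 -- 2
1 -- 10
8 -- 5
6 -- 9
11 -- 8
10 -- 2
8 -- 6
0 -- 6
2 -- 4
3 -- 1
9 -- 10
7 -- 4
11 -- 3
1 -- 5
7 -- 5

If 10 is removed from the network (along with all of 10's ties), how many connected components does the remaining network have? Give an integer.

1

10's neighbors (1, 2, and 9) remain reachable from one another through other ties, so the rest of the network stays in one piece.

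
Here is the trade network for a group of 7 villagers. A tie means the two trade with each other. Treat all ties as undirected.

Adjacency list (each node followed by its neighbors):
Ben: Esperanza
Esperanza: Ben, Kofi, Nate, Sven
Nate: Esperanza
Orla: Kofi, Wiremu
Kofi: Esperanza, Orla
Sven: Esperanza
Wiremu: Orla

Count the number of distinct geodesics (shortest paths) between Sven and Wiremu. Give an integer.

1

The shortest distance is 4, and the only length-4 path is Sven–Esperanza–Kofi–Orla–Wiremu. So there is exactly 1 shortest path.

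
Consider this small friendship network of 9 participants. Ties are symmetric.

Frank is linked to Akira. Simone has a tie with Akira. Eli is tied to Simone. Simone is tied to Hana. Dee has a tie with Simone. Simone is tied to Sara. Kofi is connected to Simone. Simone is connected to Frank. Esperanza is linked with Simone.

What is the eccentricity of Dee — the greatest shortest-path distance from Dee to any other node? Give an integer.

Distances from Dee: Akira:2, Eli:2, Esperanza:2, Frank:2, Hana:2, Kofi:2, Sara:2, Simone:1.
The largest is 2 (to Eli, Esperanza, Sara, Kofi, Hana, Frank, and Akira), so the eccentricity of Dee is 2.

2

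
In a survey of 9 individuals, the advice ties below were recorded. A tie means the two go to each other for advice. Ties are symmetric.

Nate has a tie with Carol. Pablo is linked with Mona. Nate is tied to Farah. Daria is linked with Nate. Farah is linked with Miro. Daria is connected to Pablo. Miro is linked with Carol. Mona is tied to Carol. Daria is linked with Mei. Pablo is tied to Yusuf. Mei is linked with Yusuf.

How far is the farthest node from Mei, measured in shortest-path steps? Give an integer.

4

Distances from Mei: Carol:3, Daria:1, Farah:3, Miro:4, Mona:3, Nate:2, Pablo:2, Yusuf:1.
The largest is 4 (to Miro), so the eccentricity of Mei is 4.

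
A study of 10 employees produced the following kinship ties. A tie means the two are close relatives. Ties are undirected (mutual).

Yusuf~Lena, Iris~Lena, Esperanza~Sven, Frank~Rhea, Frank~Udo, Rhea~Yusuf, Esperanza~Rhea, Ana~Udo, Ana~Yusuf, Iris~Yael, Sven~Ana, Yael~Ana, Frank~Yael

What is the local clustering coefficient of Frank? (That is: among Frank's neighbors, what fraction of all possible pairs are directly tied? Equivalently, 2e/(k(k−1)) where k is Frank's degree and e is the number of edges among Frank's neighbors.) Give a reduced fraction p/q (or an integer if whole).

0

Frank's neighbors: Rhea, Udo, and Yael (k = 3).
Possible neighbor pairs: C(3,2) = 3. Edges among them: none → e = 0.
Clustering(Frank) = 0/3 = 0.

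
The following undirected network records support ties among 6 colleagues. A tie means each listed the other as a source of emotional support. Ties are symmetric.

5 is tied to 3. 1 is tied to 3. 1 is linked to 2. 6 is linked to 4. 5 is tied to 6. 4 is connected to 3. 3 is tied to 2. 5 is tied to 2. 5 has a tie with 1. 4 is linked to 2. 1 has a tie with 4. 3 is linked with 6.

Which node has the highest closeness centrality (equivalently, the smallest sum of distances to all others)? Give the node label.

3

Farness (sum of distances to all others) for each node — 1:6, 2:6, 3:5, 4:6, 5:6, 6:7.
The smallest farness is 5, for 3, so 3 has the highest closeness.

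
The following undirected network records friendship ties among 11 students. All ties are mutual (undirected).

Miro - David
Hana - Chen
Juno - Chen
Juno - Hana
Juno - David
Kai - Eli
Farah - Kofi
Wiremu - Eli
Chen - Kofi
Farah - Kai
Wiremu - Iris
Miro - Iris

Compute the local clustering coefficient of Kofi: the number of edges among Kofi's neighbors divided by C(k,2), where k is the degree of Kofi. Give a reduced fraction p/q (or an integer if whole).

0

Kofi's neighbors: Chen and Farah (k = 2).
Possible neighbor pairs: C(2,2) = 1. Edges among them: none → e = 0.
Clustering(Kofi) = 0/1.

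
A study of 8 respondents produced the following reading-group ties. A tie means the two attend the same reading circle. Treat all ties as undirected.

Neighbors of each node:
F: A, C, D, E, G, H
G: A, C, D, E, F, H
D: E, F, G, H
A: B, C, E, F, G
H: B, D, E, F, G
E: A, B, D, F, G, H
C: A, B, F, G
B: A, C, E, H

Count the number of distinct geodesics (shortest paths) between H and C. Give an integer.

3

The shortest distance is 2. The length-2 paths are: H–G–C; H–F–C; H–B–C.
That gives 3 distinct shortest paths.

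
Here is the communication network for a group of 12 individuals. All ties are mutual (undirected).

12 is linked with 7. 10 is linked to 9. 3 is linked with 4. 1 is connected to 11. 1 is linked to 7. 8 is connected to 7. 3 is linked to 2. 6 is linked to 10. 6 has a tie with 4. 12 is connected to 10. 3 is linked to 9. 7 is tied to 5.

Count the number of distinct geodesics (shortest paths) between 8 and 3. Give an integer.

1

The shortest distance is 5, and the only length-5 path is 8–7–12–10–9–3. So there is exactly 1 shortest path.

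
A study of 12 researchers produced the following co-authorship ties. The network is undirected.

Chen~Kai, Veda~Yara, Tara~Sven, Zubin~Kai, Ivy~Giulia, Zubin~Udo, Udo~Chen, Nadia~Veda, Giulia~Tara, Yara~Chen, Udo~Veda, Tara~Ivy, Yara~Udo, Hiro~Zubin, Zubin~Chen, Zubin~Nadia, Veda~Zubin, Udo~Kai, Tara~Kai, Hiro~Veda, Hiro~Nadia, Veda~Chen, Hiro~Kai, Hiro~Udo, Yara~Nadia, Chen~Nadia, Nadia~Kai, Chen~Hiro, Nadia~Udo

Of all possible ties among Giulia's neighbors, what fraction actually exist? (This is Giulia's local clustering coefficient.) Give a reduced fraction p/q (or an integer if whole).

Giulia's neighbors: Ivy and Tara (k = 2).
Possible neighbor pairs: C(2,2) = 1. Edges among them: Ivy–Tara → e = 1.
Clustering(Giulia) = 1/1.

1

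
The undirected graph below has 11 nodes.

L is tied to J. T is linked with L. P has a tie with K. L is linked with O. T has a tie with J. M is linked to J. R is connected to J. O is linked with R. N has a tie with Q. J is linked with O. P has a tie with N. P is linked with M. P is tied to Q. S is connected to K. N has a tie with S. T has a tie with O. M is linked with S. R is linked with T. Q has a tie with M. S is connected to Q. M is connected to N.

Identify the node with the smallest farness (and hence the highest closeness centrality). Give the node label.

M

Farness (sum of distances to all others) for each node — J:16, K:27, L:23, M:15, N:20, O:22, P:20, Q:20, R:23, S:20, T:22.
The smallest farness is 15, for M, so M has the highest closeness.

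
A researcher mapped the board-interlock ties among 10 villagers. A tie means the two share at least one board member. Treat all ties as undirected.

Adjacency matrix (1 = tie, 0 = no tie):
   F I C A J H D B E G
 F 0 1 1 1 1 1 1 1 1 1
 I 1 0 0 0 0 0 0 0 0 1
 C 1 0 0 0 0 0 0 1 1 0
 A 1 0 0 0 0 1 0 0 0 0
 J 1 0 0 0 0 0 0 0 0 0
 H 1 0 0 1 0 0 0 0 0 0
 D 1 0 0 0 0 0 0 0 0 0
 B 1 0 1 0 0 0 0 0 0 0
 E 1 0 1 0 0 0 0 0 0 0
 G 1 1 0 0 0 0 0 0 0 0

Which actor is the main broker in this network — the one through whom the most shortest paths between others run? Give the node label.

F

Unnormalized betweenness of each node: A:0, B:0, C:1/2, D:0, E:0, F:63/2, G:0, H:0, I:0, J:0.
F has the largest value, 63/2, making it the main broker — the node through which the most shortest paths run.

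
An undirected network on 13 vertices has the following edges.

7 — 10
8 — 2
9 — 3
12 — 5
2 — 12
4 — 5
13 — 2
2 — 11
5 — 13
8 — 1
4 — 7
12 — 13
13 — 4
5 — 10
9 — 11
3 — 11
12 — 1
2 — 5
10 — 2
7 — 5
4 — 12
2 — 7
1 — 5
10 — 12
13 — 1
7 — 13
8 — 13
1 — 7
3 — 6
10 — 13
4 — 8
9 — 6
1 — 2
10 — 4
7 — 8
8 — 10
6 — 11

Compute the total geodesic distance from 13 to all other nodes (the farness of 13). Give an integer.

Distances from 13: 1:1, 2:1, 3:3, 4:1, 5:1, 6:3, 7:1, 8:1, 9:3, 10:1, 11:2, 12:1.
Sum = 1 + 1 + 3 + 1 + 1 + 3 + 1 + 1 + 3 + 1 + 2 + 1 = 19.

19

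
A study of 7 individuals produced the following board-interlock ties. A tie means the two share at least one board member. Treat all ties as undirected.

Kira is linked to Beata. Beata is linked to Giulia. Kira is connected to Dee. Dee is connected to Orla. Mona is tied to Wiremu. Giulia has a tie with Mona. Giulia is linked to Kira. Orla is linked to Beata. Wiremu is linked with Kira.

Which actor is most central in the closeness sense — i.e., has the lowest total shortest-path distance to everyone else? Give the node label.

Farness (sum of distances to all others) for each node — Beata:9, Dee:11, Giulia:9, Kira:8, Mona:12, Orla:12, Wiremu:11.
The smallest farness is 8, for Kira, so Kira has the highest closeness.

Kira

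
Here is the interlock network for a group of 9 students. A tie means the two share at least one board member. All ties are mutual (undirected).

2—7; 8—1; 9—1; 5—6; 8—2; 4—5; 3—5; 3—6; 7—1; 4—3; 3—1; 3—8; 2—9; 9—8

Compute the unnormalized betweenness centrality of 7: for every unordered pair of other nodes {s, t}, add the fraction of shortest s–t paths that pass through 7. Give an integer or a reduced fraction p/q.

1/3

Pairs whose geodesics pass through 7 — 1–2: 1/3.
All other pairs contribute 0.
Summing the contributions gives betweenness(7) = 1/3.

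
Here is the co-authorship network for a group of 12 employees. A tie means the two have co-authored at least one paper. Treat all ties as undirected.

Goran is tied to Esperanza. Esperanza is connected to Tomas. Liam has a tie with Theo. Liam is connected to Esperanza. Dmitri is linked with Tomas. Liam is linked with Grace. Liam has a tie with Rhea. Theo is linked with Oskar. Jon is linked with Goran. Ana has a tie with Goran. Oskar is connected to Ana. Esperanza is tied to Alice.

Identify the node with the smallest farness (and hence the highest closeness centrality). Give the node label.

Esperanza

Farness (sum of distances to all others) for each node — Alice:29, Ana:29, Dmitri:37, Esperanza:19, Goran:23, Grace:31, Jon:33, Liam:21, Oskar:31, Rhea:31, Theo:27, Tomas:27.
The smallest farness is 19, for Esperanza, so Esperanza has the highest closeness.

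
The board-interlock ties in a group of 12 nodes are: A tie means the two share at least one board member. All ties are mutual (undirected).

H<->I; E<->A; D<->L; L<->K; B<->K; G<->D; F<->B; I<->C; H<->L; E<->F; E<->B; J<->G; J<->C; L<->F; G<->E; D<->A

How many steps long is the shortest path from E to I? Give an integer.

4

One shortest route is E – F – L – H – I, which uses 4 edges, and at distance 3 from E we only reach {C, H}, which does not include I. So d(E,I) = 4.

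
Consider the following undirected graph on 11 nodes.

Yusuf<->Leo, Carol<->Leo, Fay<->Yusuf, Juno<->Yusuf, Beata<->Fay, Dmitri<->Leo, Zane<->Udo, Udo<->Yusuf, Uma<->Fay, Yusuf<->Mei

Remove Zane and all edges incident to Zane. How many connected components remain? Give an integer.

Zane's neighbors (Udo) remain reachable from one another through other ties, so the rest of the network stays in one piece.

1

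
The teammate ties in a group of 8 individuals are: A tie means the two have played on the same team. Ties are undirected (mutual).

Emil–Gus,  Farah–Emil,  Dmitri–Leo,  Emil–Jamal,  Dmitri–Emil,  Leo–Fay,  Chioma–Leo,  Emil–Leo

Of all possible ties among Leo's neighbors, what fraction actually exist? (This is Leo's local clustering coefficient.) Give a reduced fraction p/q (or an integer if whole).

Leo's neighbors: Chioma, Dmitri, Emil, and Fay (k = 4).
Possible neighbor pairs: C(4,2) = 6. Edges among them: Dmitri–Emil → e = 1.
Clustering(Leo) = 1/6.

1/6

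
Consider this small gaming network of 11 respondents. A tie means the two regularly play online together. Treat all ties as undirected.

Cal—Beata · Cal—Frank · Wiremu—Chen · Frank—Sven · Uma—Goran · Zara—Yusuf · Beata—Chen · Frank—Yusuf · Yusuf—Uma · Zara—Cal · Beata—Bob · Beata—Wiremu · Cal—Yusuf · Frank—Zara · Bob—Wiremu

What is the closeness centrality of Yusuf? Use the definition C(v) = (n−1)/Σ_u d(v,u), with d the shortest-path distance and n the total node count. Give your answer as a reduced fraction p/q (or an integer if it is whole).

10/19

Distances from Yusuf: Beata:2, Bob:3, Cal:1, Chen:3, Frank:1, Goran:2, Sven:2, Uma:1, Wiremu:3, Zara:1. Sum = 19.
n = 11, so closeness = 10/19.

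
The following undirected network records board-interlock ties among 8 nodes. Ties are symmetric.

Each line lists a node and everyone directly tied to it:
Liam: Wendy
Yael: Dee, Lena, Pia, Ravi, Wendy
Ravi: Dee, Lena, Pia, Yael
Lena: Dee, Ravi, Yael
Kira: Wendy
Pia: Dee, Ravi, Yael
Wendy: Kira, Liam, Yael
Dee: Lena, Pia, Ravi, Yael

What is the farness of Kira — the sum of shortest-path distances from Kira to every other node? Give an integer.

Distances from Kira: Dee:3, Lena:3, Liam:2, Pia:3, Ravi:3, Wendy:1, Yael:2.
Sum = 3 + 3 + 2 + 3 + 3 + 1 + 2 = 17.

17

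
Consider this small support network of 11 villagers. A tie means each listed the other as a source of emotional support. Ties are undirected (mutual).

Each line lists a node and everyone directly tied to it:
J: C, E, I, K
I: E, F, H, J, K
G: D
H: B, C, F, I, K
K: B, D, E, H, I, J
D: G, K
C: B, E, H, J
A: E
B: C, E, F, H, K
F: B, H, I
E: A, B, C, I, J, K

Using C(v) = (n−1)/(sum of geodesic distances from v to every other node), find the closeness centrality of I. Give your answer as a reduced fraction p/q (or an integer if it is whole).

5/8

Distances from I: A:2, B:2, C:2, D:2, E:1, F:1, G:3, H:1, J:1, K:1. Sum = 16.
n = 11, so closeness = 10/16 = 5/8.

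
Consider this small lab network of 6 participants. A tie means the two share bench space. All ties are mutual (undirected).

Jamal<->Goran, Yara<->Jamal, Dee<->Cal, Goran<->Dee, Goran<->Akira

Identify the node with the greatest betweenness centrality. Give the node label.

Unnormalized betweenness of each node: Akira:0, Cal:0, Dee:4, Goran:8, Jamal:4, Yara:0.
Goran has the largest value, 8, making it the main broker — the node through which the most shortest paths run.

Goran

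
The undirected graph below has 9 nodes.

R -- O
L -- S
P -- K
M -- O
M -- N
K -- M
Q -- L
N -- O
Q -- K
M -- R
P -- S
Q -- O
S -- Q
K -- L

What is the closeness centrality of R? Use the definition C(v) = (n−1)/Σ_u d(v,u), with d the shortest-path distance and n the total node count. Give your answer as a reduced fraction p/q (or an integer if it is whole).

8/17

Distances from R: K:2, L:3, M:1, N:2, O:1, P:3, Q:2, S:3. Sum = 17.
n = 9, so closeness = 8/17.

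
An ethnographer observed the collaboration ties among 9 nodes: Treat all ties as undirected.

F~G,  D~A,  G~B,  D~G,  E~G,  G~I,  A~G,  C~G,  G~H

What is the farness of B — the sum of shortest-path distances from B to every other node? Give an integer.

Distances from B: A:2, C:2, D:2, E:2, F:2, G:1, H:2, I:2.
Sum = 2 + 2 + 2 + 2 + 2 + 1 + 2 + 2 = 15.

15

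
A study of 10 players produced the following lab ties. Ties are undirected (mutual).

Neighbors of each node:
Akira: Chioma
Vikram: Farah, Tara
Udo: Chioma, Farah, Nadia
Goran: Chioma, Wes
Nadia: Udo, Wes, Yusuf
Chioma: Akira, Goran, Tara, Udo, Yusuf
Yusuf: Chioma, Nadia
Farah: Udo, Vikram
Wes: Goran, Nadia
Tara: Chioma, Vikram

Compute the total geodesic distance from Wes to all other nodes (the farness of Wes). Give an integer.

21

Distances from Wes: Akira:3, Chioma:2, Farah:3, Goran:1, Nadia:1, Tara:3, Udo:2, Vikram:4, Yusuf:2.
Sum = 3 + 2 + 3 + 1 + 1 + 3 + 2 + 4 + 2 = 21.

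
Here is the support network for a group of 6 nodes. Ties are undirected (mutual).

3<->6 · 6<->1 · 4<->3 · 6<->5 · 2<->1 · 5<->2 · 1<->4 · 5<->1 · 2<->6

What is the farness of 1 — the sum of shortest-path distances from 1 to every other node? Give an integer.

Distances from 1: 2:1, 3:2, 4:1, 5:1, 6:1.
Sum = 1 + 2 + 1 + 1 + 1 = 6.

6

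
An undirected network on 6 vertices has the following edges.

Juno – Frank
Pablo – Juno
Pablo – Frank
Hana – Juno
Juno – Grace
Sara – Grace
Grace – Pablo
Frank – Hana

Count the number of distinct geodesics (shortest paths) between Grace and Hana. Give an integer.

1

The shortest distance is 2, and the only length-2 path is Grace–Juno–Hana. So there is exactly 1 shortest path.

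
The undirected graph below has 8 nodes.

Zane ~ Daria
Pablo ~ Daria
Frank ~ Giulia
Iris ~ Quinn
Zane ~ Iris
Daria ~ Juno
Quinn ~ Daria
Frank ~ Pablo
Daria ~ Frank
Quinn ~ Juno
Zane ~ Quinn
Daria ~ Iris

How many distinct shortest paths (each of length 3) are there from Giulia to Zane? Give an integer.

1

The shortest distance is 3, and the only length-3 path is Giulia–Frank–Daria–Zane. So there is exactly 1 shortest path.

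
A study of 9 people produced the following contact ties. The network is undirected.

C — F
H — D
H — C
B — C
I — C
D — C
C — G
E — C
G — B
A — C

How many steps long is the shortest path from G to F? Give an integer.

One shortest route is G – C – F, which uses 2 edges, and G and F are not directly tied, so nothing shorter exists. So d(G,F) = 2.

2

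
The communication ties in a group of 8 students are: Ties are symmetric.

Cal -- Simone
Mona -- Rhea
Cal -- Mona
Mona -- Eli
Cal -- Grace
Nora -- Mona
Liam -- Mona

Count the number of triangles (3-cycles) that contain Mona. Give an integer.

Mona's neighbors are Cal, Eli, Liam, Nora, and Rhea, but none of them are tied to each other, so no triangle contains Mona.

0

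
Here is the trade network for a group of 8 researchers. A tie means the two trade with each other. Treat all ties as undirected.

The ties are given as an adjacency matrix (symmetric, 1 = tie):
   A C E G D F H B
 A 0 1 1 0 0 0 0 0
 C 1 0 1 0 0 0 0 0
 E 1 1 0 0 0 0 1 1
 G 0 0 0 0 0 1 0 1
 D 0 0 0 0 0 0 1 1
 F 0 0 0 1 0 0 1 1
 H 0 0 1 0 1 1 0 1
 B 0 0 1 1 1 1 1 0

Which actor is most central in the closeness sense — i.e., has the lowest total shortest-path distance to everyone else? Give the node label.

B

Farness (sum of distances to all others) for each node — A:15, B:9, C:15, D:14, E:10, F:13, G:14, H:10.
The smallest farness is 9, for B, so B has the highest closeness.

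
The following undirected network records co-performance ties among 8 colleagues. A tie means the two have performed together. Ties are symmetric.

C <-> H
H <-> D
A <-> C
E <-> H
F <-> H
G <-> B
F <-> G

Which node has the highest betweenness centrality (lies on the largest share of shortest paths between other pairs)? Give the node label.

H

Unnormalized betweenness of each node: A:0, B:0, C:6, D:0, E:0, F:10, G:6, H:17.
H has the largest value, 17, making it the main broker — the node through which the most shortest paths run.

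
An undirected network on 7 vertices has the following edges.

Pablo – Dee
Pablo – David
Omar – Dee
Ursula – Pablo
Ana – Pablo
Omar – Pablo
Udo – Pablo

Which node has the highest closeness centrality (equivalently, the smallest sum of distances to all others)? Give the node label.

Pablo

Farness (sum of distances to all others) for each node — Ana:11, David:11, Dee:10, Omar:10, Pablo:6, Udo:11, Ursula:11.
The smallest farness is 6, for Pablo, so Pablo has the highest closeness.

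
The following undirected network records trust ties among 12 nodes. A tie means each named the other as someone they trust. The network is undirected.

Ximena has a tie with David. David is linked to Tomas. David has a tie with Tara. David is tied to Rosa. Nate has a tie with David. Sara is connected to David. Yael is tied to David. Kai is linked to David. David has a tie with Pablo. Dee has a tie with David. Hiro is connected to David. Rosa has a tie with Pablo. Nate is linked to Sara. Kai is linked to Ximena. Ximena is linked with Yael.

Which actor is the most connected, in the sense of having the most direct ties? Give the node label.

Degrees — David:11, Dee:1, Hiro:1, Kai:2, Nate:2, Pablo:2, Rosa:2, Sara:2, Tara:1, Tomas:1, Ximena:3, Yael:2.
The maximum is 11, attained only by David.

David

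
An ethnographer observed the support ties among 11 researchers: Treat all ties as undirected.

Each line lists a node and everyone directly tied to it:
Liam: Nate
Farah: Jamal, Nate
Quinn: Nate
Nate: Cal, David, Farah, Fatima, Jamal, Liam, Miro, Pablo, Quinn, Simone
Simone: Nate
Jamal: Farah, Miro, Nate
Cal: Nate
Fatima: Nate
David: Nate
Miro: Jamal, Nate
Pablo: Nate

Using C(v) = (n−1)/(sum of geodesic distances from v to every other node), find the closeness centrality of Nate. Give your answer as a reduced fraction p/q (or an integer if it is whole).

1

Distances from Nate: Cal:1, David:1, Farah:1, Fatima:1, Jamal:1, Liam:1, Miro:1, Pablo:1, Quinn:1, Simone:1. Sum = 10.
n = 11, so closeness = 10/10 = 1.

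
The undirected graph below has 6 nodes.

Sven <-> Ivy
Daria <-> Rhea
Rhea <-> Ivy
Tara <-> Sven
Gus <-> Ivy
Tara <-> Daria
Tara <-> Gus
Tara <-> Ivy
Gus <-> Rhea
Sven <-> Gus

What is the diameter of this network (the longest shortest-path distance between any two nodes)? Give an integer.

Eccentricity of each node (its greatest distance to any other): Daria:2, Gus:2, Ivy:2, Rhea:2, Sven:2, Tara:2.
The maximum eccentricity is 2, realized for instance by the pair Daria–Sven via Daria – Tara – Sven. So the diameter is 2.

2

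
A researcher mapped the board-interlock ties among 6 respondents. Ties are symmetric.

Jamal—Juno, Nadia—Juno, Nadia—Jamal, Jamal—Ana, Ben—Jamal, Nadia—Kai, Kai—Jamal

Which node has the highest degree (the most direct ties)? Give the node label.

Degrees — Ana:1, Ben:1, Jamal:5, Juno:2, Kai:2, Nadia:3.
The maximum is 5, attained only by Jamal.

Jamal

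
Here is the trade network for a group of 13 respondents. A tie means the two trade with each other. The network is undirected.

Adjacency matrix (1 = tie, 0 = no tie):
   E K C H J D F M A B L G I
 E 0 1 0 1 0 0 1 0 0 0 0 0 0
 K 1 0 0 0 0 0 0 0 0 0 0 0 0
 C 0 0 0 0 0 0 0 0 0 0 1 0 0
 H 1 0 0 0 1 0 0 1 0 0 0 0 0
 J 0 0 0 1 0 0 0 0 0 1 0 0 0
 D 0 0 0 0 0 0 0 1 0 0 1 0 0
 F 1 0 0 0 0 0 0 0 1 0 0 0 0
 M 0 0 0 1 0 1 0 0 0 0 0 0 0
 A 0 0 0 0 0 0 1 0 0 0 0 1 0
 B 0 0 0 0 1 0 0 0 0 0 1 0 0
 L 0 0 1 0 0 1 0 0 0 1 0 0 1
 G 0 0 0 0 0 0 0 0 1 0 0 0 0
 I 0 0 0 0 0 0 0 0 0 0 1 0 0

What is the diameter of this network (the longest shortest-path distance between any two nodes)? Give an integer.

8

Eccentricity of each node (its greatest distance to any other): A:7, B:6, C:8, D:6, E:5, F:6, G:8, H:4, I:8, J:5, K:6, L:7, M:5.
The maximum eccentricity is 8, realized for instance by the pair C–G via C – L – B – J – H – E – F – A – G. So the diameter is 8.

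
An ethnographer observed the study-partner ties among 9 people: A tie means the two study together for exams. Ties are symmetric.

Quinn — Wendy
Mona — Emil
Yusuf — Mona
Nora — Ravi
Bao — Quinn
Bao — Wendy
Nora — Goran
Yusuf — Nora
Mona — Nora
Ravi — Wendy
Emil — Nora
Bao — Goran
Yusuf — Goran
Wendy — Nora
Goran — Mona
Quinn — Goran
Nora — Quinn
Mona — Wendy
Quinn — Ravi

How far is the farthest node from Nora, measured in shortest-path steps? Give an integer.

2

Distances from Nora: Bao:2, Emil:1, Goran:1, Mona:1, Quinn:1, Ravi:1, Wendy:1, Yusuf:1.
The largest is 2 (to Bao), so the eccentricity of Nora is 2.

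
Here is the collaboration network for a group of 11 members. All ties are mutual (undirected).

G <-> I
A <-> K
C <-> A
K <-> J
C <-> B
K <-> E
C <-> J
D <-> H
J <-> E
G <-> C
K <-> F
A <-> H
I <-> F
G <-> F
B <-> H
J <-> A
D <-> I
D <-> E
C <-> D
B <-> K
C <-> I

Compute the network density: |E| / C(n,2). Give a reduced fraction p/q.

21/55

There are 21 edges and 11 nodes, so the maximum possible is C(11,2) = 55.
Density = 21/55.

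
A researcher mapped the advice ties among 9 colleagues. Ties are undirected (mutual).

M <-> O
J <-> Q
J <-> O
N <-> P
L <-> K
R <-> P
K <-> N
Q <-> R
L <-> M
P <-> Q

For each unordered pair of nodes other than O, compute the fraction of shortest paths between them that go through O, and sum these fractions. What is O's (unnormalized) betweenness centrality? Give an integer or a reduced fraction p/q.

11/2

Pairs whose geodesics pass through O — M–P: 1/2; M–R: 1; M–Q: 1; M–J: 1; L–Q: 1/2; L–J: 1; K–J: 1/2.
All other pairs contribute 0.
Summing the contributions gives betweenness(O) = 11/2.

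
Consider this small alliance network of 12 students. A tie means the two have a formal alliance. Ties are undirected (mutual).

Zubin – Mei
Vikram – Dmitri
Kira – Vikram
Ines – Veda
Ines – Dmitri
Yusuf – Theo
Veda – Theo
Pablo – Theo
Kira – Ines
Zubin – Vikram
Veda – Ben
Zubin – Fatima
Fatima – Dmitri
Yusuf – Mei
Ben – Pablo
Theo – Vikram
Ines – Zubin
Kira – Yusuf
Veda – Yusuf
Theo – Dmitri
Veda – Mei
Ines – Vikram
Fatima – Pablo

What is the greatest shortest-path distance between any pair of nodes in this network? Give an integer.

Eccentricity of each node (its greatest distance to any other): Ben:3, Dmitri:3, Fatima:3, Ines:3, Kira:3, Mei:3, Pablo:3, Theo:2, Veda:3, Vikram:3, Yusuf:3, Zubin:3.
The maximum eccentricity is 3, realized for instance by the pair Yusuf–Fatima via Yusuf – Theo – Dmitri – Fatima. So the diameter is 3.

3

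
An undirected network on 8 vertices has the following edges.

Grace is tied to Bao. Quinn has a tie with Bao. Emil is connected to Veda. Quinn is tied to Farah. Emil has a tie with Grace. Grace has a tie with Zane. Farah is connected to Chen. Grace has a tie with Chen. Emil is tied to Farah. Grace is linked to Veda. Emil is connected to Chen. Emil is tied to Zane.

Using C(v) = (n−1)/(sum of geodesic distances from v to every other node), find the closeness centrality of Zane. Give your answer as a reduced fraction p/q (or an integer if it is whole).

7/13

Distances from Zane: Bao:2, Chen:2, Emil:1, Farah:2, Grace:1, Quinn:3, Veda:2. Sum = 13.
n = 8, so closeness = 7/13.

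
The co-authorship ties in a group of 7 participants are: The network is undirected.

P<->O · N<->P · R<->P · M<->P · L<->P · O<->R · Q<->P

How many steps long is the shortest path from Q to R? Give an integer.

2

One shortest route is Q – P – R, which uses 2 edges, and Q and R are not directly tied, so nothing shorter exists. So d(Q,R) = 2.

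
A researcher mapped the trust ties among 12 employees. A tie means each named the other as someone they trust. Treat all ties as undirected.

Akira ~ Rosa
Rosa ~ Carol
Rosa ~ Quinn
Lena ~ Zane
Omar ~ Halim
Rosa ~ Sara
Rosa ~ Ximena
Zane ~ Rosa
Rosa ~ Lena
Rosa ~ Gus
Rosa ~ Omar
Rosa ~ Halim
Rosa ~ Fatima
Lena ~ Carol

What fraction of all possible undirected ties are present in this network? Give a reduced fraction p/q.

7/33

There are 14 edges and 12 nodes, so the maximum possible is C(12,2) = 66.
Density = 14/66 = 7/33.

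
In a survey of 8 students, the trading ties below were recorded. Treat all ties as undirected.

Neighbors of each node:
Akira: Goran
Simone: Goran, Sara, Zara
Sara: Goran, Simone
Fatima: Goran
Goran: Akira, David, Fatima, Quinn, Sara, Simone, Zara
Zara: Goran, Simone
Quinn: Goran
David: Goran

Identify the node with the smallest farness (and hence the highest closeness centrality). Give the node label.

Farness (sum of distances to all others) for each node — Akira:13, David:13, Fatima:13, Goran:7, Quinn:13, Sara:12, Simone:11, Zara:12.
The smallest farness is 7, for Goran, so Goran has the highest closeness.

Goran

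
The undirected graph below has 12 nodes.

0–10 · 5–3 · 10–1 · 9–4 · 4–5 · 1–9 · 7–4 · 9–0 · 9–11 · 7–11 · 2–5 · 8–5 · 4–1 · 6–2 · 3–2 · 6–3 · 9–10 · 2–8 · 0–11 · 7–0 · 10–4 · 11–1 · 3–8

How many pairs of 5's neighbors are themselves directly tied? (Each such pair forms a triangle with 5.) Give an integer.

3

5's neighbors: 2, 3, 4, and 8.
Neighbor pairs that are themselves tied: 5–2–3; 5–2–8; 5–3–8. Each forms one triangle with 5, for 3 in total.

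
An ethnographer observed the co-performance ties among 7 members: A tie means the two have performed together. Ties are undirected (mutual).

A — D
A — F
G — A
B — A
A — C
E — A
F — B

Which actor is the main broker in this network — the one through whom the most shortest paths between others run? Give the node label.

Unnormalized betweenness of each node: A:14, B:0, C:0, D:0, E:0, F:0, G:0.
A has the largest value, 14, making it the main broker — the node through which the most shortest paths run.

A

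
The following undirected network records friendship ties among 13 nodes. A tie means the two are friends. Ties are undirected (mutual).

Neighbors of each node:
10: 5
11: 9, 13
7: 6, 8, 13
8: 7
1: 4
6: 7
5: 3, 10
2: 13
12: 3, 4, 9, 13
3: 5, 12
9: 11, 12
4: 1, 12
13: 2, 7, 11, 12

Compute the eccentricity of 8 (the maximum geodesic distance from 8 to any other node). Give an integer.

6

Distances from 8: 1:5, 2:3, 3:4, 4:4, 5:5, 6:2, 7:1, 9:4, 10:6, 11:3, 12:3, 13:2.
The largest is 6 (to 10), so the eccentricity of 8 is 6.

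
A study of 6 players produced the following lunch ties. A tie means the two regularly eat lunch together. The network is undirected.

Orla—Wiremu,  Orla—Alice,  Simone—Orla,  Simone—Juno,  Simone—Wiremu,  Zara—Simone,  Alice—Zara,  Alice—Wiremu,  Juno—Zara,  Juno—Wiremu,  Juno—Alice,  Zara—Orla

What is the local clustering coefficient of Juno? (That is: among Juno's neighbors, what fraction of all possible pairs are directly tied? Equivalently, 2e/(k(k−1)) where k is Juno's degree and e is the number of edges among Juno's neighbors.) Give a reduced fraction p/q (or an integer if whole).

Juno's neighbors: Alice, Simone, Wiremu, and Zara (k = 4).
Possible neighbor pairs: C(4,2) = 6. Edges among them: Alice–Wiremu, Alice–Zara, Simone–Wiremu, Simone–Zara → e = 4.
Clustering(Juno) = 4/6 = 2/3.

2/3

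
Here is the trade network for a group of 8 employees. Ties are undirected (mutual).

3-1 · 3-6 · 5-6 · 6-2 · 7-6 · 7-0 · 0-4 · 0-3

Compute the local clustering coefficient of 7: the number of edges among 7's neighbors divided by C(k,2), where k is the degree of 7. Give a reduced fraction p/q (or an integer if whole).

0

7's neighbors: 0 and 6 (k = 2).
Possible neighbor pairs: C(2,2) = 1. Edges among them: none → e = 0.
Clustering(7) = 0/1.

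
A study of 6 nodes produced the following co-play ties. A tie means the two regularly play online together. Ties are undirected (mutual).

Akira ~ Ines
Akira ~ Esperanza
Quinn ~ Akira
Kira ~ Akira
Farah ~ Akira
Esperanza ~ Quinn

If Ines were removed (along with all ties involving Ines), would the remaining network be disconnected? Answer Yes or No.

Even without Ines, every remaining node can still reach every other (the residual graph is connected), so Ines is not a cut vertex.

No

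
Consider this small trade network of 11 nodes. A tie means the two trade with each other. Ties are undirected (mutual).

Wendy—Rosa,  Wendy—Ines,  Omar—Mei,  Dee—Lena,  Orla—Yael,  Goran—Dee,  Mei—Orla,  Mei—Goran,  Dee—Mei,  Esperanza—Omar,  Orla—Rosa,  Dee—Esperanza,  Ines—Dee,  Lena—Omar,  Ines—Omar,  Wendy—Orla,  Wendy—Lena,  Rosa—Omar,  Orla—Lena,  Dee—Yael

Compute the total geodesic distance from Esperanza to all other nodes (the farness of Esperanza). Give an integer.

20

Distances from Esperanza: Dee:1, Goran:2, Ines:2, Lena:2, Mei:2, Omar:1, Orla:3, Rosa:2, Wendy:3, Yael:2.
Sum = 1 + 2 + 2 + 2 + 2 + 1 + 3 + 2 + 3 + 2 = 20.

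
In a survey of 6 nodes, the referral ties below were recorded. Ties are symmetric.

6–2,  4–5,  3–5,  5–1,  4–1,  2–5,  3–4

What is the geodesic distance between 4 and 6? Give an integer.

One shortest route is 4 – 5 – 2 – 6, which uses 3 edges, and at distance 2 from 4 we only reach {2}, which does not include 6. So d(4,6) = 3.

3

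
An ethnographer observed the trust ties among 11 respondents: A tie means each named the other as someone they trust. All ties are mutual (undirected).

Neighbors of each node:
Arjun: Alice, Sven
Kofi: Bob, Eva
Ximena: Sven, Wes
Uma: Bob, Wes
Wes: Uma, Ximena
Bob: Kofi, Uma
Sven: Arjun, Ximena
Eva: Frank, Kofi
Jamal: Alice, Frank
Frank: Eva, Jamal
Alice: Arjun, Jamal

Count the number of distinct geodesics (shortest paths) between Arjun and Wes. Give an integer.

The shortest distance is 3, and the only length-3 path is Arjun–Sven–Ximena–Wes. So there is exactly 1 shortest path.

1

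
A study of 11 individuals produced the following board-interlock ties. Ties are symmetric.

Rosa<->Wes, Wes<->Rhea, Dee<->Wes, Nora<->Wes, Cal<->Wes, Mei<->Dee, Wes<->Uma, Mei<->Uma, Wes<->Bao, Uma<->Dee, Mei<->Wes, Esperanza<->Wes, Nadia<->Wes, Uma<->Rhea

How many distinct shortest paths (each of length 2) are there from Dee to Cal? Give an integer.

The shortest distance is 2, and the only length-2 path is Dee–Wes–Cal. So there is exactly 1 shortest path.

1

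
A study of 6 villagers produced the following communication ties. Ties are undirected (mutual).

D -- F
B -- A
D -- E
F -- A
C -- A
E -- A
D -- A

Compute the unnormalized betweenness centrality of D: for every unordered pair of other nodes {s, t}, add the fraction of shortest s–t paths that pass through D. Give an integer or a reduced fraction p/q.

1/2

Pairs whose geodesics pass through D — F–E: 1/2.
All other pairs contribute 0.
Summing the contributions gives betweenness(D) = 1/2.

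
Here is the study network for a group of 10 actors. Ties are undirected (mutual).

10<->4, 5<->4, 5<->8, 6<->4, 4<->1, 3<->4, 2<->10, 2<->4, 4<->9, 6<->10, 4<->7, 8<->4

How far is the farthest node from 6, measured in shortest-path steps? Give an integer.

2

Distances from 6: 1:2, 2:2, 3:2, 4:1, 5:2, 7:2, 8:2, 9:2, 10:1.
The largest is 2 (to 7, 3, 9, 8, 5, 2, and 1), so the eccentricity of 6 is 2.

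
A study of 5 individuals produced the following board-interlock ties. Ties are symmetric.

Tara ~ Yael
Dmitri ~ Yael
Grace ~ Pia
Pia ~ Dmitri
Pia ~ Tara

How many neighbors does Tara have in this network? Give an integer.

Tara is directly tied to Pia and Yael. That is 2 neighbors, so the degree of Tara is 2.

2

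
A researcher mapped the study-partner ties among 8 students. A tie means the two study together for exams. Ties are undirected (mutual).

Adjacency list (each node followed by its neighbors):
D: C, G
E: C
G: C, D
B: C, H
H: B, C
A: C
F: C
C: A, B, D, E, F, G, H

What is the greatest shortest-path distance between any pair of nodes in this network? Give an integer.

Eccentricity of each node (its greatest distance to any other): A:2, B:2, C:1, D:2, E:2, F:2, G:2, H:2.
The maximum eccentricity is 2, realized for instance by the pair G–E via G – C – E. So the diameter is 2.

2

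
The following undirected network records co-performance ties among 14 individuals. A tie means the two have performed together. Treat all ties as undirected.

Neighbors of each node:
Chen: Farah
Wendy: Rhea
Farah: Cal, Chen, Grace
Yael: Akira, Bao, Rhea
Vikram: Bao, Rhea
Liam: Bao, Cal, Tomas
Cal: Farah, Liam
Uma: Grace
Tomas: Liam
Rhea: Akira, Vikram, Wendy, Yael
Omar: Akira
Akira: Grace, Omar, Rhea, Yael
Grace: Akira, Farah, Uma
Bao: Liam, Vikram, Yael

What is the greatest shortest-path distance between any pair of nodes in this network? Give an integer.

5

Eccentricity of each node (its greatest distance to any other): Akira:4, Bao:4, Cal:5, Chen:5, Farah:4, Grace:4, Liam:4, Omar:5, Rhea:4, Tomas:5, Uma:5, Vikram:5, Wendy:5, Yael:4.
The maximum eccentricity is 5, realized for instance by the pair Chen–Vikram via Chen – Farah – Cal – Liam – Bao – Vikram. So the diameter is 5.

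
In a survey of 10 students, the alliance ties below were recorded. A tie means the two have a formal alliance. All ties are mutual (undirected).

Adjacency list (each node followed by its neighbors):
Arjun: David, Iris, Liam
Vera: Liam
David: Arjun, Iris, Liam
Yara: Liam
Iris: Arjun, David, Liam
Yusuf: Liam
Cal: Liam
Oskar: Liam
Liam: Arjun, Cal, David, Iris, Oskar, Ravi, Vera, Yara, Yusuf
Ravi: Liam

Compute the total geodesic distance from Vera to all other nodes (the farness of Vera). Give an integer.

Distances from Vera: Arjun:2, Cal:2, David:2, Iris:2, Liam:1, Oskar:2, Ravi:2, Yara:2, Yusuf:2.
Sum = 2 + 2 + 2 + 2 + 1 + 2 + 2 + 2 + 2 = 17.

17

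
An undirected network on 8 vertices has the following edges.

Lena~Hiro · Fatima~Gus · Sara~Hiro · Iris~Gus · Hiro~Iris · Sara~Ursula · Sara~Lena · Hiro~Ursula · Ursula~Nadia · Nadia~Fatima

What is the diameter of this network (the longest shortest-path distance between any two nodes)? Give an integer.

4

Eccentricity of each node (its greatest distance to any other): Fatima:4, Gus:3, Hiro:3, Iris:3, Lena:4, Nadia:3, Sara:3, Ursula:3.
The maximum eccentricity is 4, realized for instance by the pair Lena–Fatima via Lena – Hiro – Ursula – Nadia – Fatima. So the diameter is 4.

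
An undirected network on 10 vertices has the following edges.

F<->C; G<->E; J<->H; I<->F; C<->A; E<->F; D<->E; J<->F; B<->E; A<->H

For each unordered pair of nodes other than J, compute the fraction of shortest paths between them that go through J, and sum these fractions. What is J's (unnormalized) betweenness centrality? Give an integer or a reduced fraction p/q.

6

Pairs whose geodesics pass through J — D–H: 1; E–H: 1; I–H: 1; F–H: 1; H–B: 1; H–G: 1.
All other pairs contribute 0.
Summing the contributions gives betweenness(J) = 6.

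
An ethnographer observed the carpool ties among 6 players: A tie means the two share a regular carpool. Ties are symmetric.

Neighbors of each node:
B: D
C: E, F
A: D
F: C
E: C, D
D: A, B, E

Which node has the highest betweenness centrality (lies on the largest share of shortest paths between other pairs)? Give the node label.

D

Unnormalized betweenness of each node: A:0, B:0, C:4, D:7, E:6, F:0.
D has the largest value, 7, making it the main broker — the node through which the most shortest paths run.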